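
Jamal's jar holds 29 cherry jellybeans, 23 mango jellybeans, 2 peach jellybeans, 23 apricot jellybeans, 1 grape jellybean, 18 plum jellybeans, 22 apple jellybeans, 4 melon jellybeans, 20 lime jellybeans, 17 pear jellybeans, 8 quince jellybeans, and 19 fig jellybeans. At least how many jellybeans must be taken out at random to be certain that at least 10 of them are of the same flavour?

An adversary could hand out at most 9 jellybeans per flavour (4 flavours run out sooner): 9 + 9 + 2 + 9 + 1 + 9 + 9 + 4 + 9 + 9 + 8 + 9 = 87 jellybeans and still no flavour has 10.
One more jellybean lands in a flavour already at 9, so 88 draws are enough and 87 are not.

88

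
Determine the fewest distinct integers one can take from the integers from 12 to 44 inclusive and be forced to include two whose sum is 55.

18

Two chosen integers sum to 55 exactly when both halves of some pair {x, 55−x} with 12 ≤ x ≤ 55−x ≤ 43 are chosen — 16 such pairs.
The remaining 1 element (those with no distinct partner in range) can never complete a 55-sum, so the worst case takes all of them and one from each pair: 1 + 16 = 17.
The 18th integer has to be the second member of some pair, so 17 + 1 = 18.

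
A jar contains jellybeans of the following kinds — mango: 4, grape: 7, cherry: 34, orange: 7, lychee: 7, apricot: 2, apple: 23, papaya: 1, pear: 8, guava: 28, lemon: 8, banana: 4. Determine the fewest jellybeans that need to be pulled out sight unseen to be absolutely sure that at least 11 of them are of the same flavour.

79

Pigeonhole: put each drawn jellybean into a box by flavour. The largest draw with every box below 11 takes min(count, 10) from each flavour; flavours with fewer than 10 contribute all they have.
Σ min(cᵢ, 10) = 4 + 7 + 10 + 7 + 7 + 2 + 10 + 1 + 8 + 10 + 8 + 4 = 78.
Draw number 78 + 1 = 79 must push one box to 11.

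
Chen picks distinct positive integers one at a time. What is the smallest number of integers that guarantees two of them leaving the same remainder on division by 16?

By pigeonhole, the 16 residue classes mod 16 are the pigeonholes.
With 16 integers one could put 1 in each residue class and have no class reach 2.
The 17th integer pushes some class to 2, so 16·1 + 1 = 17.

17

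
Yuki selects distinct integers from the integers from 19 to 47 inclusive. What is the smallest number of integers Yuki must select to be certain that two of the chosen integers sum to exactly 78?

Two chosen integers sum to 78 exactly when both halves of some pair {x, 78−x} with 31 ≤ x ≤ 78−x ≤ 47 are chosen — 8 such pairs.
The remaining 13 elements (those with no distinct partner in range) can never complete a 78-sum, so the worst case takes all of them and one from each pair: 13 + 8 = 21.
By the pigeonhole principle, the 22nd integer has to be the second member of some pair, so 21 + 1 = 22.

22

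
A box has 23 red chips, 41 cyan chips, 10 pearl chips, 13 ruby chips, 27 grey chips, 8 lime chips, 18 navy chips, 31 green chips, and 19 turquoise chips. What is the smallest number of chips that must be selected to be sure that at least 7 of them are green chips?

166

In the worst case for collecting green chips, every non-green chip comes out first.
There are 23 + 41 + 10 + 13 + 27 + 8 + 18 + 19 = 159 non-green chips altogether.
After those, each further chip must be green, so 159 + 7 = 166 draws guarantee 7 green chips.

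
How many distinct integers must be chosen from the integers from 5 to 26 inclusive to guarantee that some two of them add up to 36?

15

Group the elements by complementary pair {x, 36−x}: {10,26}, {11,25}, {12,24}, …, giving 8 two-element pairs, the single value 18 (it cannot pair with itself since the integers are distinct), and 5 integers whose partner 36−x falls outside [5,26].
By pigeonhole, treating each of those 14 groups as a pigeonhole, one can pick one integer per group — 14 integers — with no two summing to 36.
The 15th integer lands in an occupied pair, forcing a sum of 36.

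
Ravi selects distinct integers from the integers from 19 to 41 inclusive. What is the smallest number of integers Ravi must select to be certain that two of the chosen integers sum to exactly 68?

17

A set avoiding the sum 68 can contain at most one of each pair {x, 68−x}, plus the 9 elements whose complement lies outside the range or equal to its own complement.
The integers 19, …, 34 (16 of them) are such a set: any two sum to at least 19+20 = 39 and at most 33+34 = 67 < 68.
Any 17th integer completes one of the 7 pairs, so 17 choices force a sum of 68.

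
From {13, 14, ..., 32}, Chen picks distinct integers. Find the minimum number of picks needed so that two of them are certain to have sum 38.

15

Group the elements by complementary pair {x, 38−x}: {13,25}, {14,24}, {15,23}, …, giving 6 two-element pairs, the single value 19 (it cannot pair with itself since the integers are distinct), and 7 integers whose partner 38−x falls outside [13,32].
By the pigeonhole principle, treating each of those 14 groups as a pigeonhole, one can pick one integer per group — 14 integers — with no two summing to 38.
The 15th integer lands in an occupied pair, forcing a sum of 38.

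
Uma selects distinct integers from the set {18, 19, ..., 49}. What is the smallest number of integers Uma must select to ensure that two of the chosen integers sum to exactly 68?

18

A set avoiding the sum 68 can contain at most one of each pair {x, 68−x}, plus the 2 elements whose complement lies outside the range or equal to its own complement.
The integers 18, …, 34 (17 of them) are such a set: any two sum to at least 18+19 = 37 and at most 33+34 = 67 < 68.
Pigeonhole: any 18th integer completes one of the 15 pairs, so 18 choices force a sum of 68.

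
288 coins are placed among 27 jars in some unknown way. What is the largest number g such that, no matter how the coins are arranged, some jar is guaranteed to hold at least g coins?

11

Pigeonhole: the 27 jars are the holes and the 288 coins are the pigeons.
If every jar held at most 10 coins, the total would be at most 27 × 10 = 270, which is less than 288.
So some jar holds at least ⌈288/27⌉ = 11 coins.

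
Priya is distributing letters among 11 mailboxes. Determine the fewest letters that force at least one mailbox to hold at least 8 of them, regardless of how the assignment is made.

78

With 77 letters one could put exactly 7 in each of the 11 mailboxes, and no mailbox would reach 8.
By pigeonhole, one more letter must land in a mailbox that already has 7, giving it 8.
So 11 × 7 + 1 = 78 letters are required.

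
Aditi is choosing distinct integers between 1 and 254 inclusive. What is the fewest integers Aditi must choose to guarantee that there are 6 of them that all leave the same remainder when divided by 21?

106

The 21 residue classes mod 21 are the pigeonholes.
With 105 integers one could put 5 in each residue class and have no class reach 6.
The 106th integer pushes some class to 6, so 21·5 + 1 = 106.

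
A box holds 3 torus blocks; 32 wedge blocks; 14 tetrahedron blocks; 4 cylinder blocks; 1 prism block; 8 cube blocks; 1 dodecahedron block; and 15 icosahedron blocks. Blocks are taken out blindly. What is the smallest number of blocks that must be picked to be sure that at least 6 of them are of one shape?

Pigeonhole: the 8 shapes are the holes; the blocks drawn are the pigeons.
To avoid 6 of any one shape, the worst case takes at most 5 of each shape, or every block of a shape that has fewer than 5.
That gives 3 + 5 + 5 + 4 + 1 + 5 + 1 + 5 = 29 blocks with no shape reaching 6.
The next block forces some shape to 6, so 29 + 1 = 30.

30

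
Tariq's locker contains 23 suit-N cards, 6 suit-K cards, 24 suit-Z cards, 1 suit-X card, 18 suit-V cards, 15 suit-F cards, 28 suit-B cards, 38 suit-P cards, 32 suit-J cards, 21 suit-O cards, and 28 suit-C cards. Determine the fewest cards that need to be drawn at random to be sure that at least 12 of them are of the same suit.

An adversary could hand out at most 11 cards per suit (suit-K, suit-X run out sooner): 11 + 6 + 11 + 1 + 11 + 11 + 11 + 11 + 11 + 11 + 11 = 106 cards and still no suit has 12.
By pigeonhole, one more card lands in a suit already at 11, so 107 draws are enough and 106 are not.

107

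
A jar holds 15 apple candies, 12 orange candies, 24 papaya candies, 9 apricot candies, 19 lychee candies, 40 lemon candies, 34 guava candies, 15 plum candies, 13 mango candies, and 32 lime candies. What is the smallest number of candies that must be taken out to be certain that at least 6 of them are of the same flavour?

The 10 flavours are the holes; the candies drawn are the pigeons.
To avoid 6 of any one flavour, the worst case takes at most 5 of each flavour.
That gives 5 + 5 + 5 + 5 + 5 + 5 + 5 + 5 + 5 + 5 = 50 candies with no flavour reaching 6.
The next candy forces some flavour to 6, so 50 + 1 = 51.

51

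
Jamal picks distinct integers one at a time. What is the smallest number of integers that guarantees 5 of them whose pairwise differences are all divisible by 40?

Integers whose pairwise differences are multiples of 40 are exactly those sharing a remainder mod 40. The 40 residue classes mod 40 are the pigeonholes.
With 160 integers one could put 4 in each residue class and have no class reach 5.
The 161st integer pushes some class to 5, so 40·4 + 1 = 161.

161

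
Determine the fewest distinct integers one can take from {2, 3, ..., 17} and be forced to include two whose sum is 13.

12

Group the elements by complementary pair {x, 13−x}: {2,11}, {3,10}, {4,9}, …, giving 5 two-element pairs and 6 integers whose partner 13−x falls outside [2,17].
By pigeonhole, treating each of those 11 groups as a pigeonhole, one can pick one integer per group — 11 integers — with no two summing to 13.
The 12th integer lands in an occupied pair, forcing a sum of 13.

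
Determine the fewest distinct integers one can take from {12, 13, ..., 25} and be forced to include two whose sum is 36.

A set avoiding the sum 36 can contain at most one of each pair {x, 36−x}, plus the 2 elements whose complement lies outside the range or equal to its own complement.
The integers 18, …, 25 (8 of them) are such a set: any two sum to at least 18+19 = 37 > 36.
Any 9th integer completes one of the 6 pairs, so 9 choices force a sum of 36.

9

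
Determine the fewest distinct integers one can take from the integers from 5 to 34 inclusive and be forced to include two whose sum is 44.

19

A set avoiding the sum 44 can contain at most one of each pair {x, 44−x}, plus the 6 elements whose complement lies outside the range or equal to its own complement.
The integers 5, …, 22 (18 of them) are such a set: any two sum to at least 5+6 = 11 and at most 21+22 = 43 < 44.
By the pigeonhole principle, any 19th integer completes one of the 12 pairs, so 19 choices force a sum of 44.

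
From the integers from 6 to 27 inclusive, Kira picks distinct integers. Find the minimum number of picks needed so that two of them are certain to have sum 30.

A set avoiding the sum 30 can contain at most one of each pair {x, 30−x}, plus the 4 elements whose complement lies outside the range or equal to its own complement.
The integers 15, …, 27 (13 of them) are such a set: any two sum to at least 15+16 = 31 > 30.
Any 14th integer completes one of the 9 pairs, so 14 choices force a sum of 30.

14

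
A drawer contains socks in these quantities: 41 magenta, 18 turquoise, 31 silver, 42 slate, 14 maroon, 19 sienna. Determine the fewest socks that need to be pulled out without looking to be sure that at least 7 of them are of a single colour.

By pigeonhole, put each drawn sock into a box by colour. The largest draw with every box below 7 takes min(count, 6) from each colour.
Σ min(cᵢ, 6) = 6 + 6 + 6 + 6 + 6 + 6 = 36.
Draw number 36 + 1 = 37 must push one box to 7.

37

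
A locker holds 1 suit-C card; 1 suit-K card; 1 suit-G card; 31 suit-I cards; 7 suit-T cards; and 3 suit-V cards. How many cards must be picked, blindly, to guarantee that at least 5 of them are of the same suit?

15

By pigeonhole, the 6 suits are the holes; the cards drawn are the pigeons.
To avoid 5 of any one suit, the worst case takes at most 4 of each suit, or every card of a suit that has fewer than 4.
That gives 1 + 1 + 1 + 4 + 4 + 3 = 14 cards with no suit reaching 5.
The next card forces some suit to 5, so 14 + 1 = 15.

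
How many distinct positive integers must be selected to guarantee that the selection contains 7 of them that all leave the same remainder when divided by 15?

The 15 residue classes mod 15 are the pigeonholes.
With 90 integers one could put 6 in each residue class and have no class reach 7.
The 91st integer pushes some class to 7, so 15·6 + 1 = 91.

91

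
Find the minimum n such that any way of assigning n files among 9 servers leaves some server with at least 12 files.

100

With 99 files one could put exactly 11 in each of the 9 servers, and no server would reach 12.
By pigeonhole, one more file must land in a server that already has 11, giving it 12.
So 9 × 11 + 1 = 100 files are required.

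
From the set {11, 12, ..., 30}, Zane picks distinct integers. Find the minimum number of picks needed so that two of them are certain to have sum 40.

12

A set avoiding the sum 40 can contain at most one of each pair {x, 40−x}, plus the 2 elements whose complement lies outside the range or equal to its own complement.
The integers 20, …, 30 (11 of them) are such a set: any two sum to at least 20+21 = 41 > 40.
Any 12th integer completes one of the 9 pairs, so 12 choices force a sum of 40.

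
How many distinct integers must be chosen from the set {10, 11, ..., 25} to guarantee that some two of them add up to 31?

11

Two chosen integers sum to 31 exactly when both halves of some pair {x, 31−x} with 10 ≤ x ≤ 31−x ≤ 21 are chosen — 6 such pairs.
The remaining 4 elements (those with no distinct partner in range) can never complete a 31-sum, so the worst case takes all of them and one from each pair: 4 + 6 = 10.
The 11th integer has to be the second member of some pair, so 10 + 1 = 11.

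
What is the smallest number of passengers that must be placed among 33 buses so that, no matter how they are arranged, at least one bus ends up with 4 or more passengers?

With 99 passengers one could put exactly 3 in each of the 33 buses, and no bus would reach 4.
Pigeonhole: one more passenger must land in a bus that already has 3, giving it 4.
So 33 × 3 + 1 = 100 passengers are required.

100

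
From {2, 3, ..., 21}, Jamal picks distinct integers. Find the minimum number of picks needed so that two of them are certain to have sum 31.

Group the elements by complementary pair {x, 31−x}: {10,21}, {11,20}, {12,19}, …, giving 6 two-element pairs and 8 integers whose partner 31−x falls outside [2,21].
Pigeonhole: treating each of those 14 groups as a pigeonhole, one can pick one integer per group — 14 integers — with no two summing to 31.
The 15th integer lands in an occupied pair, forcing a sum of 31.

15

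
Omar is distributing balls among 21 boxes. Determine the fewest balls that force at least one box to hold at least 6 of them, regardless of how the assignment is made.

106

With 105 balls one could put exactly 5 in each of the 21 boxes, and no box would reach 6.
One more ball must land in a box that already has 5, giving it 6.
So 21 × 5 + 1 = 106 balls are required.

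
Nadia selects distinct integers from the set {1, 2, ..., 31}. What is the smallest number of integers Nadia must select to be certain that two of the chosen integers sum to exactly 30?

18

Group the elements by complementary pair {x, 30−x}: {1,29}, {2,28}, {3,27}, …, giving 14 two-element pairs; the single value 15 (it cannot pair with itself since the integers are distinct); and 2 integers whose partner 30−x falls outside [1,31].
By pigeonhole, treating each of those 17 groups as a pigeonhole, one can pick one integer per group — 17 integers — with no two summing to 30.
The 18th integer lands in an occupied pair, forcing a sum of 30.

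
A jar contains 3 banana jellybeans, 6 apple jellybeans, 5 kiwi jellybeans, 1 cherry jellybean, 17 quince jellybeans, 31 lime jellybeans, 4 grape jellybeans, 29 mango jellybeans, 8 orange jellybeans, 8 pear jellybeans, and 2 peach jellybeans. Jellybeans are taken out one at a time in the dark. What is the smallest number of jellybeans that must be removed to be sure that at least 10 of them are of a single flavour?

65

An adversary could hand out at most 9 jellybeans per flavour (8 flavours run out sooner): 3 + 6 + 5 + 1 + 9 + 9 + 4 + 9 + 8 + 8 + 2 = 64 jellybeans and still no flavour has 10.
Pigeonhole: one more jellybean lands in a flavour already at 9, so 65 draws are enough and 64 are not.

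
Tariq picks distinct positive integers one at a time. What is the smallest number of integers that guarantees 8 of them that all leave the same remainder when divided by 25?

The 25 residue classes mod 25 are the pigeonholes.
With 175 integers one could put 7 in each residue class and have no class reach 8.
The 176th integer pushes some class to 8, so 25·7 + 1 = 176.

176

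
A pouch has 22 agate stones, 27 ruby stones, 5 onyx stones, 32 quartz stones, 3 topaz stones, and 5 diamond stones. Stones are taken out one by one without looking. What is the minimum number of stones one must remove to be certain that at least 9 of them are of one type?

38

Pigeonhole: put each drawn stone into a box by type. The largest draw with every box below 9 takes min(count, 8) from each type; types with fewer than 8 contribute all they have.
Σ min(cᵢ, 8) = 8 + 8 + 5 + 8 + 3 + 5 = 37.
Draw number 37 + 1 = 38 must push one box to 9.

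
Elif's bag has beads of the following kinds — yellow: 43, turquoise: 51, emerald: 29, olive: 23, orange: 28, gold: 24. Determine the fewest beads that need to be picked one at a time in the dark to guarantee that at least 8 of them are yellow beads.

163

In the worst case for collecting yellow beads, every non-yellow bead comes out first.
There are 51 + 29 + 23 + 28 + 24 = 155 non-yellow beads altogether.
After those, each further bead must be yellow, so 155 + 8 = 163 draws guarantee 8 yellow beads.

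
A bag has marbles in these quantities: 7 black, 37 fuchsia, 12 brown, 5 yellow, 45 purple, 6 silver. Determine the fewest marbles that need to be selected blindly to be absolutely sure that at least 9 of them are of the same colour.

An adversary could hand out at most 8 marbles per colour (black, yellow, silver run out sooner): 7 + 8 + 8 + 5 + 8 + 6 = 42 marbles and still no colour has 9.
One more marble lands in a colour already at 8, so 43 draws are enough and 42 are not.

43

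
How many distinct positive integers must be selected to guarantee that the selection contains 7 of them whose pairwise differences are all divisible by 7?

Integers whose pairwise differences are multiples of 7 are exactly those sharing a remainder mod 7. By pigeonhole, the 7 residue classes mod 7 are the pigeonholes.
With 42 integers one could put 6 in each residue class and have no class reach 7.
The 43rd integer pushes some class to 7, so 7·6 + 1 = 43.

43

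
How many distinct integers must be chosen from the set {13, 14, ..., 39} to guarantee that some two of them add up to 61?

19

Two chosen integers sum to 61 exactly when both halves of some pair {x, 61−x} with 22 ≤ x ≤ 61−x ≤ 39 are chosen — 9 such pairs.
The remaining 9 elements (those with no distinct partner in range) can never complete a 61-sum, so the worst case takes all of them and one from each pair: 9 + 9 = 18.
The 19th integer has to be the second member of some pair, so 18 + 1 = 19.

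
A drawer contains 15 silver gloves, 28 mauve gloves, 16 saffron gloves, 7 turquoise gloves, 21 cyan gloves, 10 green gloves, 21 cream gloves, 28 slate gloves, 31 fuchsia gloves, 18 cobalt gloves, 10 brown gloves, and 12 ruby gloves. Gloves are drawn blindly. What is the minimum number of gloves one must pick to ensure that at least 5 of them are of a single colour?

49

The 12 colours are the holes; the gloves drawn are the pigeons.
To avoid 5 of any one colour, the worst case takes at most 4 of each colour.
That gives 4 + 4 + 4 + 4 + 4 + 4 + 4 + 4 + 4 + 4 + 4 + 4 = 48 gloves with no colour reaching 5.
The next glove forces some colour to 5, so 48 + 1 = 49.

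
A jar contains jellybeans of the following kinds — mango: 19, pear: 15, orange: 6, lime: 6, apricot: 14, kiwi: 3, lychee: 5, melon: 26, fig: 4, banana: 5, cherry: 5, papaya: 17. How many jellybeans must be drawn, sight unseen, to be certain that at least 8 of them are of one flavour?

70

Put each drawn jellybean into a box by flavour. The largest draw with every box below 8 takes min(count, 7) from each flavour; flavours with fewer than 7 contribute all they have.
Σ min(cᵢ, 7) = 7 + 7 + 6 + 6 + 7 + 3 + 5 + 7 + 4 + 5 + 5 + 7 = 69.
Draw number 69 + 1 = 70 must push one box to 8.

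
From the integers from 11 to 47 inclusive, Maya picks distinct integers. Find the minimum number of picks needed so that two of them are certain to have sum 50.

24

Group the elements by complementary pair {x, 50−x}: {11,39}, {12,38}, {13,37}, …, giving 14 two-element pairs, the single value 25 (it cannot pair with itself since the integers are distinct), and 8 integers whose partner 50−x falls outside [11,47].
Treating each of those 23 groups as a pigeonhole, one can pick one integer per group — 23 integers — with no two summing to 50.
The 24th integer lands in an occupied pair, forcing a sum of 50.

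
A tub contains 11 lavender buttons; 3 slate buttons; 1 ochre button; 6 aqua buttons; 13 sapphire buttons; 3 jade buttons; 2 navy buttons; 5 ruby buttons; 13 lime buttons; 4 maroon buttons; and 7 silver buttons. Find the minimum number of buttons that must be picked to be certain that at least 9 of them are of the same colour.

56

The 11 colours are the holes; the buttons drawn are the pigeons.
To avoid 9 of any one colour, the worst case takes at most 8 of each colour, or every button of a colour that has fewer than 8.
That gives 8 + 3 + 1 + 6 + 8 + 3 + 2 + 5 + 8 + 4 + 7 = 55 buttons with no colour reaching 9.
The next button forces some colour to 9, so 55 + 1 = 56.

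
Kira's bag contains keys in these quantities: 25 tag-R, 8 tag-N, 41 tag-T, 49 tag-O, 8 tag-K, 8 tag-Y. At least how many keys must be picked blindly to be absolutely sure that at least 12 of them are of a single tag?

58

The 6 tags are the holes; the keys drawn are the pigeons.
To avoid 12 of any one tag, the worst case takes at most 11 of each tag, or every key of a tag that has fewer than 11.
That gives 11 + 8 + 11 + 11 + 8 + 8 = 57 keys with no tag reaching 12.
The next key forces some tag to 12, so 57 + 1 = 58.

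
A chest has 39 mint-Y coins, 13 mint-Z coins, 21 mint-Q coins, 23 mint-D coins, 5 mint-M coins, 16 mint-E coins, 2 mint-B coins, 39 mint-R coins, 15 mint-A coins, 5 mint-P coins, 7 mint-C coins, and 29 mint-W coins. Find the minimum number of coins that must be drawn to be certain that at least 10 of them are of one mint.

92

Pigeonhole: put each drawn coin into a box by mint. The largest draw with every box below 10 takes min(count, 9) from each mint; mints with fewer than 9 contribute all they have.
Σ min(cᵢ, 9) = 9 + 9 + 9 + 9 + 5 + 9 + 2 + 9 + 9 + 5 + 7 + 9 = 91.
Draw number 91 + 1 = 92 must push one box to 10.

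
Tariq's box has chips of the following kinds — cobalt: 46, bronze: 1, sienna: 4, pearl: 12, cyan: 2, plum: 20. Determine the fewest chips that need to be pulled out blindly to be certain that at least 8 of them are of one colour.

By the pigeonhole principle, the 6 colours are the holes; the chips drawn are the pigeons.
To avoid 8 of any one colour, the worst case takes at most 7 of each colour, or every chip of a colour that has fewer than 7.
That gives 7 + 1 + 4 + 7 + 2 + 7 = 28 chips with no colour reaching 8.
The next chip forces some colour to 8, so 28 + 1 = 29.

29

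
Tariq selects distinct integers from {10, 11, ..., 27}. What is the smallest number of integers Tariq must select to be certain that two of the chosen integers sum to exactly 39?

Group the elements by complementary pair {x, 39−x}: {12,27}, {13,26}, {14,25}, …, giving 8 two-element pairs and 2 integers whose partner 39−x falls outside [10,27].
Treating each of those 10 groups as a pigeonhole, one can pick one integer per group — 10 integers — with no two summing to 39.
The 11th integer lands in an occupied pair, forcing a sum of 39.

11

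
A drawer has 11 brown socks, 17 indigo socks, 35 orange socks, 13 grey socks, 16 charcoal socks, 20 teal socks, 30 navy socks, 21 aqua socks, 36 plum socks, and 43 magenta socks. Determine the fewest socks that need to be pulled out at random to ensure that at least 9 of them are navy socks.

221

In the worst case for collecting navy socks, every non-navy sock comes out first.
There are 11 + 17 + 35 + 13 + 16 + 20 + 21 + 36 + 43 = 212 non-navy socks altogether.
After those, each further sock must be navy, so 212 + 9 = 221 draws guarantee 9 navy socks.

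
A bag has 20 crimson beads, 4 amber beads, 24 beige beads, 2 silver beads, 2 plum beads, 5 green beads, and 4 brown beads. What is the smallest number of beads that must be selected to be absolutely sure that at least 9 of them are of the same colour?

By the pigeonhole principle, put each drawn bead into a box by colour. The largest draw with every box below 9 takes min(count, 8) from each colour; colours with fewer than 8 contribute all they have.
Σ min(cᵢ, 8) = 8 + 4 + 8 + 2 + 2 + 5 + 4 = 33.
Draw number 33 + 1 = 34 must push one box to 9.

34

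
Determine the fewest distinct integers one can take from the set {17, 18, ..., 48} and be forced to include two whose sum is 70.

20

Two chosen integers sum to 70 exactly when both halves of some pair {x, 70−x} with 22 ≤ x ≤ 70−x ≤ 48 are chosen — 13 such pairs.
The remaining 6 elements (those with no distinct partner in range) can never complete a 70-sum, so the worst case takes all of them and one from each pair: 6 + 13 = 19.
Pigeonhole: the 20th integer has to be the second member of some pair, so 19 + 1 = 20.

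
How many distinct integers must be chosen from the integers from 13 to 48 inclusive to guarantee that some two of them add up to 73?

25

Group the elements by complementary pair {x, 73−x}: {25,48}, {26,47}, {27,46}, …, giving 12 two-element pairs and 12 integers whose partner 73−x falls outside [13,48].
By pigeonhole, treating each of those 24 groups as a pigeonhole, one can pick one integer per group — 24 integers — with no two summing to 73.
The 25th integer lands in an occupied pair, forcing a sum of 73.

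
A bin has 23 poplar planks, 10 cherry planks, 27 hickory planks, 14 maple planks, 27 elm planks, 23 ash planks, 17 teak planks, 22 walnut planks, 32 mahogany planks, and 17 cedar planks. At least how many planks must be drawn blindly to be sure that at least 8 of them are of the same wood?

The 10 woods are the holes; the planks drawn are the pigeons.
To avoid 8 of any one wood, the worst case takes at most 7 of each wood.
That gives 7 + 7 + 7 + 7 + 7 + 7 + 7 + 7 + 7 + 7 = 70 planks with no wood reaching 8.
The next plank forces some wood to 8, so 70 + 1 = 71.

71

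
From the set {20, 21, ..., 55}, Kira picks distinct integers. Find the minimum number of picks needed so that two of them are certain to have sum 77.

20

Group the elements by complementary pair {x, 77−x}: {22,55}, {23,54}, {24,53}, …, giving 17 two-element pairs and 2 integers whose partner 77−x falls outside [20,55].
By the pigeonhole principle, treating each of those 19 groups as a pigeonhole, one can pick one integer per group — 19 integers — with no two summing to 77.
The 20th integer lands in an occupied pair, forcing a sum of 77.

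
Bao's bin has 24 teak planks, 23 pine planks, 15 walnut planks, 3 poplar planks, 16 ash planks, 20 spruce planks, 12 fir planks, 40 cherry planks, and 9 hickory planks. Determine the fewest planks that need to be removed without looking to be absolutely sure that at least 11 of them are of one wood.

By the pigeonhole principle, the 9 woods are the holes; the planks drawn are the pigeons.
To avoid 11 of any one wood, the worst case takes at most 10 of each wood, or every plank of a wood that has fewer than 10.
That gives 10 + 10 + 10 + 3 + 10 + 10 + 10 + 10 + 9 = 82 planks with no wood reaching 11.
The next plank forces some wood to 11, so 82 + 1 = 83.

83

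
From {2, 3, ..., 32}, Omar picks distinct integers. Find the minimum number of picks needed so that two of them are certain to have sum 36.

18

Two chosen integers sum to 36 exactly when both halves of some pair {x, 36−x} with 4 ≤ x ≤ 36−x ≤ 32 are chosen — 14 such pairs.
The remaining 3 elements (those with no distinct partner in range) can never complete a 36-sum, so the worst case takes all of them and one from each pair: 3 + 14 = 17.
The 18th integer has to be the second member of some pair, so 17 + 1 = 18.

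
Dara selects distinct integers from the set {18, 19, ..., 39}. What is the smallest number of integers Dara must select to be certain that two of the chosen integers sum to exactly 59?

Group the elements by complementary pair {x, 59−x}: {20,39}, {21,38}, {22,37}, …, giving 10 two-element pairs and 2 integers whose partner 59−x falls outside [18,39].
Treating each of those 12 groups as a pigeonhole, one can pick one integer per group — 12 integers — with no two summing to 59.
The 13th integer lands in an occupied pair, forcing a sum of 59.

13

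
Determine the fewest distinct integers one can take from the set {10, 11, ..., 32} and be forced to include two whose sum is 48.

Two chosen integers sum to 48 exactly when both halves of some pair {x, 48−x} with 16 ≤ x ≤ 48−x ≤ 32 are chosen — 8 such pairs.
The remaining 7 elements (those with no distinct partner in range) can never complete a 48-sum, so the worst case takes all of them and one from each pair: 7 + 8 = 15.
The 16th integer has to be the second member of some pair, so 15 + 1 = 16.

16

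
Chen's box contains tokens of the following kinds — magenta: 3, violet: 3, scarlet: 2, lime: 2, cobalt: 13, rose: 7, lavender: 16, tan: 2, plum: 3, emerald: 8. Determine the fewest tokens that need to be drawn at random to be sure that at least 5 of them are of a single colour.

The 10 colours are the holes; the tokens drawn are the pigeons.
To avoid 5 of any one colour, the worst case takes at most 4 of each colour, or every token of a colour that has fewer than 4.
That gives 3 + 3 + 2 + 2 + 4 + 4 + 4 + 2 + 3 + 4 = 31 tokens with no colour reaching 5.
The next token forces some colour to 5, so 31 + 1 = 32.

32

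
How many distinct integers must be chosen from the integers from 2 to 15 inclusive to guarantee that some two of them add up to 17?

8

Group the elements by complementary pair {x, 17−x}: {2,15}, {3,14}, {4,13}, …, giving 7 two-element pairs.
Pigeonhole: treating each of those 7 groups as a pigeonhole, one can pick one integer per group — 7 integers — with no two summing to 17.
The 8th integer lands in an occupied pair, forcing a sum of 17.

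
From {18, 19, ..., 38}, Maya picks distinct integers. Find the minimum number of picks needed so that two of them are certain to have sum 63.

15

Group the elements by complementary pair {x, 63−x}: {25,38}, {26,37}, {27,36}, …, giving 7 two-element pairs and 7 integers whose partner 63−x falls outside [18,38].
Treating each of those 14 groups as a pigeonhole, one can pick one integer per group — 14 integers — with no two summing to 63.
The 15th integer lands in an occupied pair, forcing a sum of 63.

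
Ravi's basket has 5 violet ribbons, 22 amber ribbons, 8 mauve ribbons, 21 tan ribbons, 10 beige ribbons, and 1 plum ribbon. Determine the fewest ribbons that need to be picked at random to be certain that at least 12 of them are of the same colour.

47

An adversary could hand out at most 11 ribbons per colour (4 colours run out sooner): 5 + 11 + 8 + 11 + 10 + 1 = 46 ribbons and still no colour has 12.
By pigeonhole, one more ribbon lands in a colour already at 11, so 47 draws are enough and 46 are not.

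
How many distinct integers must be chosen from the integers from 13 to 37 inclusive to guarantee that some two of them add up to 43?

Group the elements by complementary pair {x, 43−x}: {13,30}, {14,29}, {15,28}, …, giving 9 two-element pairs and 7 integers whose partner 43−x falls outside [13,37].
Pigeonhole: treating each of those 16 groups as a pigeonhole, one can pick one integer per group — 16 integers — with no two summing to 43.
The 17th integer lands in an occupied pair, forcing a sum of 43.

17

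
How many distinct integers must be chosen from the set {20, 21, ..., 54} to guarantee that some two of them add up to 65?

Two chosen integers sum to 65 exactly when both halves of some pair {x, 65−x} with 20 ≤ x ≤ 65−x ≤ 45 are chosen — 13 such pairs.
The remaining 9 elements (those with no distinct partner in range) can never complete a 65-sum, so the worst case takes all of them and one from each pair: 9 + 13 = 22.
The 23rd integer has to be the second member of some pair, so 22 + 1 = 23.

23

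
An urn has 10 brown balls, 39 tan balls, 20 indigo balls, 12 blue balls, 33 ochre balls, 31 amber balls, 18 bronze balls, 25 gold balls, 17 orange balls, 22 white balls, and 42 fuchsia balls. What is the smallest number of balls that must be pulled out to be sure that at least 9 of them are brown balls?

In the worst case for collecting brown balls, every non-brown ball comes out first.
There are 39 + 20 + 12 + 33 + 31 + 18 + 25 + 17 + 22 + 42 = 259 non-brown balls altogether.
After those, each further ball must be brown, so 259 + 9 = 268 draws guarantee 9 brown balls.

268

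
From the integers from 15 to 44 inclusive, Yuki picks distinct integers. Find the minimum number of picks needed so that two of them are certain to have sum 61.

17

Group the elements by complementary pair {x, 61−x}: {17,44}, {18,43}, {19,42}, …, giving 14 two-element pairs and 2 integers whose partner 61−x falls outside [15,44].
Pigeonhole: treating each of those 16 groups as a pigeonhole, one can pick one integer per group — 16 integers — with no two summing to 61.
The 17th integer lands in an occupied pair, forcing a sum of 61.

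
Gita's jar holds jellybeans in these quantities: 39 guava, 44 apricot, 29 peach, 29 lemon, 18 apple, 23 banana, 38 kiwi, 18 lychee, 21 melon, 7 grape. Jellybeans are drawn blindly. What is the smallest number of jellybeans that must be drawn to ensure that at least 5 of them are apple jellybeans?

253

In the worst case for collecting apple jellybeans, every non-apple jellybean comes out first.
There are 39 + 44 + 29 + 29 + 23 + 38 + 18 + 21 + 7 = 248 non-apple jellybeans altogether.
After those, each further jellybean must be apple, so 248 + 5 = 253 draws guarantee 5 apple jellybeans.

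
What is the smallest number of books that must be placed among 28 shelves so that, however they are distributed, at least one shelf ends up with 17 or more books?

With 448 books one could put exactly 16 in each of the 28 shelves, and no shelf would reach 17.
One more book must land in a shelf that already has 16, giving it 17.
So 28 × 16 + 1 = 449 books are required.

449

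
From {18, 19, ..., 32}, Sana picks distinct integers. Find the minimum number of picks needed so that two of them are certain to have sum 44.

A set avoiding the sum 44 can contain at most one of each pair {x, 44−x}, plus the 7 elements whose complement lies outside the range or equal to its own complement.
The integers 22, …, 32 (11 of them) are such a set: any two sum to at least 22+23 = 45 > 44.
Any 12th integer completes one of the 4 pairs, so 12 choices force a sum of 44.

12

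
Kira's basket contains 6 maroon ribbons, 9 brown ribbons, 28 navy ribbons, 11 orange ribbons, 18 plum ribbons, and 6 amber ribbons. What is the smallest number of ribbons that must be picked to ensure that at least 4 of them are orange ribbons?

In the worst case for collecting orange ribbons, every non-orange ribbon comes out first.
There are 6 + 9 + 28 + 18 + 6 = 67 non-orange ribbons altogether.
After those, each further ribbon must be orange, so 67 + 4 = 71 draws guarantee 4 orange ribbons.

71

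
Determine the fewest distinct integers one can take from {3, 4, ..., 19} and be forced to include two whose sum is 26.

12

A set avoiding the sum 26 can contain at most one of each pair {x, 26−x}, plus the 5 elements whose complement lies outside the range or equal to its own complement.
The integers 3, …, 13 (11 of them) are such a set: any two sum to at least 3+4 = 7 and at most 12+13 = 25 < 26.
By pigeonhole, any 12th integer completes one of the 6 pairs, so 12 choices force a sum of 26.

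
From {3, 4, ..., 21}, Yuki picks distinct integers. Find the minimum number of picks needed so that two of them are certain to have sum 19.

13

Two chosen integers sum to 19 exactly when both halves of some pair {x, 19−x} with 3 ≤ x ≤ 19−x ≤ 16 are chosen — 7 such pairs.
The remaining 5 elements (those with no distinct partner in range) can never complete a 19-sum, so the worst case takes all of them and one from each pair: 5 + 7 = 12.
Pigeonhole: the 13th integer has to be the second member of some pair, so 12 + 1 = 13.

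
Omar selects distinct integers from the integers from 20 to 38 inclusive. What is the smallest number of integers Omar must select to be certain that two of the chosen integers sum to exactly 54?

Group the elements by complementary pair {x, 54−x}: {20,34}, {21,33}, {22,32}, …, giving 7 two-element pairs, the single value 27 (it cannot pair with itself since the integers are distinct), and 4 integers whose partner 54−x falls outside [20,38].
Treating each of those 12 groups as a pigeonhole, one can pick one integer per group — 12 integers — with no two summing to 54.
The 13th integer lands in an occupied pair, forcing a sum of 54.

13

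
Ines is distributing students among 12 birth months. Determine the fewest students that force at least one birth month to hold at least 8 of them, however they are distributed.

With 84 students one could put exactly 7 in each of the 12 birth months, and no birth month would reach 8.
Pigeonhole: one more student must land in a birth month that already has 7, giving it 8.
So 12 × 7 + 1 = 85 students are required.

85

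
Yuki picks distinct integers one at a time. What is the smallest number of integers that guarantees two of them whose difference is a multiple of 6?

7

Integers whose pairwise differences are multiples of 6 are exactly those sharing a remainder mod 6. By pigeonhole, the 6 residue classes mod 6 are the pigeonholes.
With 6 integers one could put 1 in each residue class and have no class reach 2.
The 7th integer pushes some class to 2, so 6·1 + 1 = 7.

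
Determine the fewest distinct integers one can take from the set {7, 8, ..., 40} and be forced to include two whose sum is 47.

18

Group the elements by complementary pair {x, 47−x}: {7,40}, {8,39}, {9,38}, …, giving 17 two-element pairs.
By pigeonhole, treating each of those 17 groups as a pigeonhole, one can pick one integer per group — 17 integers — with no two summing to 47.
The 18th integer lands in an occupied pair, forcing a sum of 47.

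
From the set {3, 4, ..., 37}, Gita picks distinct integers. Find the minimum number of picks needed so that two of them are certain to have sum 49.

A set avoiding the sum 49 can contain at most one of each pair {x, 49−x}, plus the 9 elements whose complement lies outside the range.
The integers 3, …, 24 (22 of them) are such a set: any two sum to at least 3+4 = 7 and at most 23+24 = 47 < 49.
Pigeonhole: any 23rd integer completes one of the 13 pairs, so 23 choices force a sum of 49.

23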